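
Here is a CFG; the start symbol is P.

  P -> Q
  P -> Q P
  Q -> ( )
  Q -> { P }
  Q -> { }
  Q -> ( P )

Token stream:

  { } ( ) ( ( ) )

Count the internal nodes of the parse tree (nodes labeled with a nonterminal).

8

[P [Q { }] [P [Q ( )] [P [Q ( [P [Q ( )]] )]]]]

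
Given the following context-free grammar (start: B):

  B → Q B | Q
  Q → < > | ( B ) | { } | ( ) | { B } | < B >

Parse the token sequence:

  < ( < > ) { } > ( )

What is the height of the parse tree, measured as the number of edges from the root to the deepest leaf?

6

[B [Q < [B [Q ( [B [Q < >]] )] [B [Q { }]]] >] [B [Q ( )]]]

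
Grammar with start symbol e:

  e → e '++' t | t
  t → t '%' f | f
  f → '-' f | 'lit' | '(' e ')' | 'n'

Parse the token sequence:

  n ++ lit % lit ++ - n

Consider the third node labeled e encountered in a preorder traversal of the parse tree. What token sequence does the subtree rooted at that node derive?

n

[e [e [e [t [f n]]] ++ [t [t [f lit]] % [f lit]]] ++ [t [f - [f n]]]]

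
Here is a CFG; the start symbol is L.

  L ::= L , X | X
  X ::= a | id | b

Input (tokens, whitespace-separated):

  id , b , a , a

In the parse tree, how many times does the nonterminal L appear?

4

[L [L [L [L [X id]] , [X b]] , [X a]] , [X a]]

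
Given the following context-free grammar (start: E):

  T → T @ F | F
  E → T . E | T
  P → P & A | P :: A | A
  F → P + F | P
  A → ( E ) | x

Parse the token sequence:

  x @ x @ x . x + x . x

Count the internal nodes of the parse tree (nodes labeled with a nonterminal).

26

[E [T [T [T [F [P [A x]]]] @ [F [P [A x]]]] @ [F [P [A x]]]] . [E [T [F [P [A x]] + [F [P [A x]]]]] . [E [T [F [P [A x]]]]]]]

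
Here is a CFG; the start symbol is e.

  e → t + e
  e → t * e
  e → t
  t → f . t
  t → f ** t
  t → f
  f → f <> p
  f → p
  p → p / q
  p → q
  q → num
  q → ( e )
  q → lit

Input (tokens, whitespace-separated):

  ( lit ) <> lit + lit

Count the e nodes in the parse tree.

[e [t [f [f [p [q ( [e [t [f [p [q lit]]]]] )]]] <> [p [q lit]]]] + [e [t [f [p [q lit]]]]]]

3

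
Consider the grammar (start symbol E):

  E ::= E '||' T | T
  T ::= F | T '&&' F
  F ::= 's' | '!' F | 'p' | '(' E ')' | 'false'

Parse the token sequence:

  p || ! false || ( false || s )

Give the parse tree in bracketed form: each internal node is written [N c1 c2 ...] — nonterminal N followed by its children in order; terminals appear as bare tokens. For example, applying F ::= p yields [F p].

E
E || T
E || T || T
T || T || T
F || T || T
p || T || T
p || F || T
p || ! F || T
p || ! false || T
p || ! false || F
p || ! false || ( E )
p || ! false || ( E || T )
p || ! false || ( T || T )
p || ! false || ( F || T )
p || ! false || ( false || T )
p || ! false || ( false || F )
p || ! false || ( false || s )

[E [E [E [T [F p]]] || [T [F ! [F false]]]] || [T [F ( [E [E [T [F false]]] || [T [F s]]] )]]]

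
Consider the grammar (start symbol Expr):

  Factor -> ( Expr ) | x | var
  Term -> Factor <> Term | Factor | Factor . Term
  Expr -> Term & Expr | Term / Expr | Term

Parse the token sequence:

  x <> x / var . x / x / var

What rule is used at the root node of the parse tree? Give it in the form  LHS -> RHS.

[Expr [Term [Factor x] <> [Term [Factor x]]] / [Expr [Term [Factor var] . [Term [Factor x]]] / [Expr [Term [Factor x]] / [Expr [Term [Factor var]]]]]]

Expr -> Term / Expr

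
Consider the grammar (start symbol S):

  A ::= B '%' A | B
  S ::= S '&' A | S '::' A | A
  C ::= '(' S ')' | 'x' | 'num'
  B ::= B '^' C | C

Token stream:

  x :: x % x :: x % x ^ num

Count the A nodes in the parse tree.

[S [S [S [A [B [C x]]]] :: [A [B [C x]] % [A [B [C x]]]]] :: [A [B [C x]] % [A [B [B [C x]] ^ [C num]]]]]

5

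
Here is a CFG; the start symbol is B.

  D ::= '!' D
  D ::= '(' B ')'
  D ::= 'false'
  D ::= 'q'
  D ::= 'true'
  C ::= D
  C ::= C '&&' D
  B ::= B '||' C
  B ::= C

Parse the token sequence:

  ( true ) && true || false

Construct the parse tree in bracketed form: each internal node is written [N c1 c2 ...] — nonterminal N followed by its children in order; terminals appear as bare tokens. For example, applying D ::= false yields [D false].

B
B || C
C || C
C && D || C
D && D || C
( B ) && D || C
( C ) && D || C
( D ) && D || C
( true ) && D || C
( true ) && true || C
( true ) && true || D
( true ) && true || false

[B [B [C [C [D ( [B [C [D true]]] )]] && [D true]]] || [C [D false]]]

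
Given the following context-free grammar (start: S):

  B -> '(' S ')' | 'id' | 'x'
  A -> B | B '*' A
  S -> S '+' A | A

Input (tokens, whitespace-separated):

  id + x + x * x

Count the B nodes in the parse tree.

4

[S [S [S [A [B id]]] + [A [B x]]] + [A [B x] * [A [B x]]]]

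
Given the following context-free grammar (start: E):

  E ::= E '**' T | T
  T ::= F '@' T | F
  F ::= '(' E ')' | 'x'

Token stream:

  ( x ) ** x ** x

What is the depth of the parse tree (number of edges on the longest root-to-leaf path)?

8

[E [E [E [T [F ( [E [T [F x]]] )]]] ** [T [F x]]] ** [T [F x]]]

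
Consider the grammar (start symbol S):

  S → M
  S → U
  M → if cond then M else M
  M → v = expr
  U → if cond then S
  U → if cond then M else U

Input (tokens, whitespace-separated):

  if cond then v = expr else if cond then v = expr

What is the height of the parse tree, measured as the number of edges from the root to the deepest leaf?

5

[S [U if cond then [M v = expr] else [U if cond then [S [M v = expr]]]]]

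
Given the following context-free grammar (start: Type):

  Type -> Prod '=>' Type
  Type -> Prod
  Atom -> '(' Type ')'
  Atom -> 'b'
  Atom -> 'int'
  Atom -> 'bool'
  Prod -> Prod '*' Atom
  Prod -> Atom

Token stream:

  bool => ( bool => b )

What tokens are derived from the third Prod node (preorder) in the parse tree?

[Type [Prod [Atom bool]] => [Type [Prod [Atom ( [Type [Prod [Atom bool]] => [Type [Prod [Atom b]]]] )]]]]

bool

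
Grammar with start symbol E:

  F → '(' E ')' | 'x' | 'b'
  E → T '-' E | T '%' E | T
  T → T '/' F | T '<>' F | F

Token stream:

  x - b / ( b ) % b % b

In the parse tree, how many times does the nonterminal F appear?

[E [T [F x]] - [E [T [T [F b]] / [F ( [E [T [F b]]] )]] % [E [T [F b]] % [E [T [F b]]]]]]

6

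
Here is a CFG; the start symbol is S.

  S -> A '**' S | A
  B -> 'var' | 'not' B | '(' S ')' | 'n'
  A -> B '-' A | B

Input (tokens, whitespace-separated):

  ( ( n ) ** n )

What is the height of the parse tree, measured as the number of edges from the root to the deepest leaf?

9

[S [A [B ( [S [A [B ( [S [A [B n]]] )]] ** [S [A [B n]]]] )]]]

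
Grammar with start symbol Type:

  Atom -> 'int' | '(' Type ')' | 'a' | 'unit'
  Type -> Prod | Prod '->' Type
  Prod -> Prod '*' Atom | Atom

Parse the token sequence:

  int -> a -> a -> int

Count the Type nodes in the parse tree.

4

[Type [Prod [Atom int]] -> [Type [Prod [Atom a]] -> [Type [Prod [Atom a]] -> [Type [Prod [Atom int]]]]]]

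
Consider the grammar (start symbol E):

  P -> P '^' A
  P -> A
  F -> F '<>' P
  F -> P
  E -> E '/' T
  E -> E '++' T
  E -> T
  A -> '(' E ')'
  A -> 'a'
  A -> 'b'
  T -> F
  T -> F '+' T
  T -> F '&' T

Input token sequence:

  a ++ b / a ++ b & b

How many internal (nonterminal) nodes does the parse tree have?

24

[E [E [E [E [T [F [P [A a]]]]] ++ [T [F [P [A b]]]]] / [T [F [P [A a]]]]] ++ [T [F [P [A b]]] & [T [F [P [A b]]]]]]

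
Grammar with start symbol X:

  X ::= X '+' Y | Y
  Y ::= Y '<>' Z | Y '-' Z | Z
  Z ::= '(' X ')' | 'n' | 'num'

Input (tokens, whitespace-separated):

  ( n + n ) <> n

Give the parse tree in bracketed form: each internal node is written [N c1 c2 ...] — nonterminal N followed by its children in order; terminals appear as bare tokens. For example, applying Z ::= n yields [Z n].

[X [Y [Y [Z ( [X [X [Y [Z n]]] + [Y [Z n]]] )]] <> [Z n]]]

X
Y
Y <> Z
Z <> Z
( X ) <> Z
( X + Y ) <> Z
( Y + Y ) <> Z
( Z + Y ) <> Z
( n + Y ) <> Z
( n + Z ) <> Z
( n + n ) <> Z
( n + n ) <> n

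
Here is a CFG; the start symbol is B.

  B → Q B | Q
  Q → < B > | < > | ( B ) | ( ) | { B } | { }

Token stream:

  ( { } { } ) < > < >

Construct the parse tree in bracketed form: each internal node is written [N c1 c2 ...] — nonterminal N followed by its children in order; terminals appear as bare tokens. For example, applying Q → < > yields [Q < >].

[B [Q ( [B [Q { }] [B [Q { }]]] )] [B [Q < >] [B [Q < >]]]]

B
Q B
( B ) B
( Q B ) B
( { } B ) B
( { } Q ) B
( { } { } ) B
( { } { } ) Q B
( { } { } ) < > B
( { } { } ) < > Q
( { } { } ) < > < >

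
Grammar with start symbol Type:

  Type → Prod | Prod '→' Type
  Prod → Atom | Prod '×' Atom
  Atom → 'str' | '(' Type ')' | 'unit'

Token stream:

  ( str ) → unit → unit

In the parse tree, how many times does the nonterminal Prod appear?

4

[Type [Prod [Atom ( [Type [Prod [Atom str]]] )]] → [Type [Prod [Atom unit]] → [Type [Prod [Atom unit]]]]]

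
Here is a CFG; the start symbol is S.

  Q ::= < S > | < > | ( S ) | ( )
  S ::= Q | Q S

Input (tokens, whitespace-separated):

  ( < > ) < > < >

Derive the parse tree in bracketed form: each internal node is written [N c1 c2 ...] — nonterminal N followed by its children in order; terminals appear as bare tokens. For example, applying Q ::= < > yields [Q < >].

[S [Q ( [S [Q < >]] )] [S [Q < >] [S [Q < >]]]]

S
Q S
( S ) S
( Q ) S
( < > ) S
( < > ) Q S
( < > ) < > S
( < > ) < > Q
( < > ) < > < >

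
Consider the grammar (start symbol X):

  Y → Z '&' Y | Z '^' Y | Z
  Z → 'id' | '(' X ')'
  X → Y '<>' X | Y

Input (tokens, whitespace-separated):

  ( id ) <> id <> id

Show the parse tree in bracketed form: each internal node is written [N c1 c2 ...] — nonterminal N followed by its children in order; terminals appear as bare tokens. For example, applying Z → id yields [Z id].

X
Y <> X
Z <> X
( X ) <> X
( Y ) <> X
( Z ) <> X
( id ) <> X
( id ) <> Y <> X
( id ) <> Z <> X
( id ) <> id <> X
( id ) <> id <> Y
( id ) <> id <> Z
( id ) <> id <> id

[X [Y [Z ( [X [Y [Z id]]] )]] <> [X [Y [Z id]] <> [X [Y [Z id]]]]]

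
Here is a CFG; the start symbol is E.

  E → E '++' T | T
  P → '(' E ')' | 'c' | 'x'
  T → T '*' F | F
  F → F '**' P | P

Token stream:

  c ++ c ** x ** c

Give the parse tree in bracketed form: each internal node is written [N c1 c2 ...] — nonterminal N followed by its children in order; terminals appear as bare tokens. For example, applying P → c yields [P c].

[E [E [T [F [P c]]]] ++ [T [F [F [F [P c]] ** [P x]] ** [P c]]]]

E
E ++ T
T ++ T
F ++ T
P ++ T
c ++ T
c ++ F
c ++ F ** P
c ++ F ** P ** P
c ++ P ** P ** P
c ++ c ** P ** P
c ++ c ** x ** P
c ++ c ** x ** c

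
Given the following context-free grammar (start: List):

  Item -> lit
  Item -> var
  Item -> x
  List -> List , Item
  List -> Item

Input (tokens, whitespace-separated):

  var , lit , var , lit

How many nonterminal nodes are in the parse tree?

[List [List [List [List [Item var]] , [Item lit]] , [Item var]] , [Item lit]]

8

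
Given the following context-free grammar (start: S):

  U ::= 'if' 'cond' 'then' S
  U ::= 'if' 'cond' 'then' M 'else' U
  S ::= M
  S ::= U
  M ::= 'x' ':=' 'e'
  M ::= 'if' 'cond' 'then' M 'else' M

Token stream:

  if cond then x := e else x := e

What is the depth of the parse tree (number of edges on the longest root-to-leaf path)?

[S [M if cond then [M x := e] else [M x := e]]]

3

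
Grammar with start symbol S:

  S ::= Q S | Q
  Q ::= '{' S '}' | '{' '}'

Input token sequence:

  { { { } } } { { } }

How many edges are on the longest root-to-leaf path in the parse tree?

6

[S [Q { [S [Q { [S [Q { }]] }]] }] [S [Q { [S [Q { }]] }]]]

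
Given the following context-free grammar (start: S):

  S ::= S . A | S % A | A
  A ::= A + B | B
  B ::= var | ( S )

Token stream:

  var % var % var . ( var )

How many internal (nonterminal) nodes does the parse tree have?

[S [S [S [S [A [B var]]] % [A [B var]]] % [A [B var]]] . [A [B ( [S [A [B var]]] )]]]

15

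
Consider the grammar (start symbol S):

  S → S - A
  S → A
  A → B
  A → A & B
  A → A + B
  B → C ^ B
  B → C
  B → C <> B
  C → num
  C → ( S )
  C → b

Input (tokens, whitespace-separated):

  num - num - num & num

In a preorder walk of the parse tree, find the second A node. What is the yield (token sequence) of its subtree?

num

[S [S [S [A [B [C num]]]] - [A [B [C num]]]] - [A [A [B [C num]]] & [B [C num]]]]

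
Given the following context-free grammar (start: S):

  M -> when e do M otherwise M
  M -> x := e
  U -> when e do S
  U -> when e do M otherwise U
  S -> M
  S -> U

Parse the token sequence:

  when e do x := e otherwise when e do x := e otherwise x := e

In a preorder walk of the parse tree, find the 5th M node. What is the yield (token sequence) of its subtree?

[S [M when e do [M x := e] otherwise [M when e do [M x := e] otherwise [M x := e]]]]

x := e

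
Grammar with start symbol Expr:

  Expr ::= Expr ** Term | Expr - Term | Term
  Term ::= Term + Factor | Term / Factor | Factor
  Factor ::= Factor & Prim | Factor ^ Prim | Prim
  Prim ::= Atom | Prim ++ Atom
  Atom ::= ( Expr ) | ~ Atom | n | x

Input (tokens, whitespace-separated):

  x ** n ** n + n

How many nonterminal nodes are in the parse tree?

19

[Expr [Expr [Expr [Term [Factor [Prim [Atom x]]]]] ** [Term [Factor [Prim [Atom n]]]]] ** [Term [Term [Factor [Prim [Atom n]]]] + [Factor [Prim [Atom n]]]]]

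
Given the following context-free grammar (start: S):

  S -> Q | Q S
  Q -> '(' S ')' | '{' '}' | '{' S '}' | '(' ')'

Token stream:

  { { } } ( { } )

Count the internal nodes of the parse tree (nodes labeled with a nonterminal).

[S [Q { [S [Q { }]] }] [S [Q ( [S [Q { }]] )]]]

8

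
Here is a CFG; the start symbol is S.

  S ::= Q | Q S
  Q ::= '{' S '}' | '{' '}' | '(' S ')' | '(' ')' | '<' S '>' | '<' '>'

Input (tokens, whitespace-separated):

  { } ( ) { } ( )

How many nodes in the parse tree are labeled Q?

4

[S [Q { }] [S [Q ( )] [S [Q { }] [S [Q ( )]]]]]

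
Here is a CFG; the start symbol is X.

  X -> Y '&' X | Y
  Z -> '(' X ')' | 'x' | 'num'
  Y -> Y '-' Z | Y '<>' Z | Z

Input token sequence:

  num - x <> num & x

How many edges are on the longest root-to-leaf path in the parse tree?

5

[X [Y [Y [Y [Z num]] - [Z x]] <> [Z num]] & [X [Y [Z x]]]]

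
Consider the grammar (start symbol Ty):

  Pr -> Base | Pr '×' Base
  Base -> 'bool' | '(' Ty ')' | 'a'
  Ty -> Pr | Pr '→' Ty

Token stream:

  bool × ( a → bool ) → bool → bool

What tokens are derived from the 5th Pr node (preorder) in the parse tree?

[Ty [Pr [Pr [Base bool]] × [Base ( [Ty [Pr [Base a]] → [Ty [Pr [Base bool]]]] )]] → [Ty [Pr [Base bool]] → [Ty [Pr [Base bool]]]]]

bool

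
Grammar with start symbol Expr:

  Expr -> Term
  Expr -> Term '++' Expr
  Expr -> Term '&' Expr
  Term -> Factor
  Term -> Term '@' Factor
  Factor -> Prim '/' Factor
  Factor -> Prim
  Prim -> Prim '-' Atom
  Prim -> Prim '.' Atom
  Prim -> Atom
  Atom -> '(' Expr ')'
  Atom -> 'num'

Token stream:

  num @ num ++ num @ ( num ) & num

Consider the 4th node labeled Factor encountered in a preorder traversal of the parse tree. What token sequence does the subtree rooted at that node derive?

( num )

[Expr [Term [Term [Factor [Prim [Atom num]]]] @ [Factor [Prim [Atom num]]]] ++ [Expr [Term [Term [Factor [Prim [Atom num]]]] @ [Factor [Prim [Atom ( [Expr [Term [Factor [Prim [Atom num]]]]] )]]]] & [Expr [Term [Factor [Prim [Atom num]]]]]]]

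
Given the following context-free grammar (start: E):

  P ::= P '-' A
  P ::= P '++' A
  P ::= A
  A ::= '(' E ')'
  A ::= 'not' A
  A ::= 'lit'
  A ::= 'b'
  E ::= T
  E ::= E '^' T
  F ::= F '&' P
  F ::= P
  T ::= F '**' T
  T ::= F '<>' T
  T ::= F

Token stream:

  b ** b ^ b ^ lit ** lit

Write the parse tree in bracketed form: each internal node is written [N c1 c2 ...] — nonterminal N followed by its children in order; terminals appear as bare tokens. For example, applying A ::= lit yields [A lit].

[E [E [E [T [F [P [A b]]] ** [T [F [P [A b]]]]]] ^ [T [F [P [A b]]]]] ^ [T [F [P [A lit]]] ** [T [F [P [A lit]]]]]]

E
E ^ T
E ^ T ^ T
T ^ T ^ T
F ** T ^ T ^ T
P ** T ^ T ^ T
A ** T ^ T ^ T
b ** T ^ T ^ T
b ** F ^ T ^ T
b ** P ^ T ^ T
b ** A ^ T ^ T
b ** b ^ T ^ T
b ** b ^ F ^ T
b ** b ^ P ^ T
b ** b ^ A ^ T
b ** b ^ b ^ T
b ** b ^ b ^ F ** T
b ** b ^ b ^ P ** T
b ** b ^ b ^ A ** T
b ** b ^ b ^ lit ** T
b ** b ^ b ^ lit ** F
b ** b ^ b ^ lit ** P
b ** b ^ b ^ lit ** A
b ** b ^ b ^ lit ** lit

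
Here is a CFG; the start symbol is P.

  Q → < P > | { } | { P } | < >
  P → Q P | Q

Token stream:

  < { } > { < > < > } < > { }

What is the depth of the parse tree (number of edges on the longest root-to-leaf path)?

6

[P [Q < [P [Q { }]] >] [P [Q { [P [Q < >] [P [Q < >]]] }] [P [Q < >] [P [Q { }]]]]]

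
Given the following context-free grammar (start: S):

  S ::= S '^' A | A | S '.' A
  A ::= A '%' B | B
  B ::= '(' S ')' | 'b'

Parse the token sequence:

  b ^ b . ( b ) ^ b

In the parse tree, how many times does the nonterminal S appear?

[S [S [S [S [A [B b]]] ^ [A [B b]]] . [A [B ( [S [A [B b]]] )]]] ^ [A [B b]]]

5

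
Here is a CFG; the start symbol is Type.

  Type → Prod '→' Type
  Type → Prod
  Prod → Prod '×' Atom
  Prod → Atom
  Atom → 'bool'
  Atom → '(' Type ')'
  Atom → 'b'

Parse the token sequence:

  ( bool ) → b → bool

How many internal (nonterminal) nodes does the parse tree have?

12

[Type [Prod [Atom ( [Type [Prod [Atom bool]]] )]] → [Type [Prod [Atom b]] → [Type [Prod [Atom bool]]]]]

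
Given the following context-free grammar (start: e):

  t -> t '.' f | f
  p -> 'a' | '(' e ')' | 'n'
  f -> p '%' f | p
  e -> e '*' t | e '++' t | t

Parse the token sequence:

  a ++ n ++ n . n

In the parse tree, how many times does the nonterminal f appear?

4

[e [e [e [t [f [p a]]]] ++ [t [f [p n]]]] ++ [t [t [f [p n]]] . [f [p n]]]]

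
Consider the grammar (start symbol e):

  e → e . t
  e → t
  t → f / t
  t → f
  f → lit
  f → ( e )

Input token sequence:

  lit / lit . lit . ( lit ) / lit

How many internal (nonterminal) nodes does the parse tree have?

[e [e [e [t [f lit] / [t [f lit]]]] . [t [f lit]]] . [t [f ( [e [t [f lit]]] )] / [t [f lit]]]]

16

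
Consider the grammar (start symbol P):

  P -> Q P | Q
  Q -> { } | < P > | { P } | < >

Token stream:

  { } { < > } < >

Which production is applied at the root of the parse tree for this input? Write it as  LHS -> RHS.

[P [Q { }] [P [Q { [P [Q < >]] }] [P [Q < >]]]]

P -> Q P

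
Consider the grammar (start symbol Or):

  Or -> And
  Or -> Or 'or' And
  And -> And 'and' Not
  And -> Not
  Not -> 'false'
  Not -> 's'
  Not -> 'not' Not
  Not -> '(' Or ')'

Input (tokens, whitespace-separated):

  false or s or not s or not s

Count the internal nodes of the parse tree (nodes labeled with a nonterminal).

[Or [Or [Or [Or [And [Not false]]] or [And [Not s]]] or [And [Not not [Not s]]]] or [And [Not not [Not s]]]]

14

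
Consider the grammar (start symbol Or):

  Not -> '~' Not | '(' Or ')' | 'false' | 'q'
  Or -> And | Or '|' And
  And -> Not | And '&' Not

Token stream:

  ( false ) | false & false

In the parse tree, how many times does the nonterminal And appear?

4

[Or [Or [And [Not ( [Or [And [Not false]]] )]]] | [And [And [Not false]] & [Not false]]]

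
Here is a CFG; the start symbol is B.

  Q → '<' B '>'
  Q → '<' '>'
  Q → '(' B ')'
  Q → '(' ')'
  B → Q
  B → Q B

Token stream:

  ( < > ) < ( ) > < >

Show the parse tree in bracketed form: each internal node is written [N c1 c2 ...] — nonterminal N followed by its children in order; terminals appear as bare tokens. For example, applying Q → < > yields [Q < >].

B
Q B
( B ) B
( Q ) B
( < > ) B
( < > ) Q B
( < > ) < B > B
( < > ) < Q > B
( < > ) < ( ) > B
( < > ) < ( ) > Q
( < > ) < ( ) > < >

[B [Q ( [B [Q < >]] )] [B [Q < [B [Q ( )]] >] [B [Q < >]]]]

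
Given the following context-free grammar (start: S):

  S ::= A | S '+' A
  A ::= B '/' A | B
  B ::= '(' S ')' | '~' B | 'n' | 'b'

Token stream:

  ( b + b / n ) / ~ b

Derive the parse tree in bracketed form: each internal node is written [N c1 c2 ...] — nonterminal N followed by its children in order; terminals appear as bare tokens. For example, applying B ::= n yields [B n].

S
A
B / A
( S ) / A
( S + A ) / A
( A + A ) / A
( B + A ) / A
( b + A ) / A
( b + B / A ) / A
( b + b / A ) / A
( b + b / B ) / A
( b + b / n ) / A
( b + b / n ) / B
( b + b / n ) / ~ B
( b + b / n ) / ~ b

[S [A [B ( [S [S [A [B b]]] + [A [B b] / [A [B n]]]] )] / [A [B ~ [B b]]]]]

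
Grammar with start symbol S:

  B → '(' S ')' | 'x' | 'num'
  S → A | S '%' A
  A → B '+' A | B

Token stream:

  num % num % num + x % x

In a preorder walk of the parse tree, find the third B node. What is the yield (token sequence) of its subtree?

[S [S [S [S [A [B num]]] % [A [B num]]] % [A [B num] + [A [B x]]]] % [A [B x]]]

num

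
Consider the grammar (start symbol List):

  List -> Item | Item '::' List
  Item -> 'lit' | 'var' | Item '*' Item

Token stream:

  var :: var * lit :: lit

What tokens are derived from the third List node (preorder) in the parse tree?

[List [Item var] :: [List [Item [Item var] * [Item lit]] :: [List [Item lit]]]]

lit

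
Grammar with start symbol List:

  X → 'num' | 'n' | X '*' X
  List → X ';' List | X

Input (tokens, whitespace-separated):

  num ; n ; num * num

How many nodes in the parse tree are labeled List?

3

[List [X num] ; [List [X n] ; [List [X [X num] * [X num]]]]]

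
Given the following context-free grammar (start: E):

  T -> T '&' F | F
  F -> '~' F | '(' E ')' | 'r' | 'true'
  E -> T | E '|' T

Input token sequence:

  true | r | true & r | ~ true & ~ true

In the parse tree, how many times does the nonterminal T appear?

[E [E [E [E [T [F true]]] | [T [F r]]] | [T [T [F true]] & [F r]]] | [T [T [F ~ [F true]]] & [F ~ [F true]]]]

6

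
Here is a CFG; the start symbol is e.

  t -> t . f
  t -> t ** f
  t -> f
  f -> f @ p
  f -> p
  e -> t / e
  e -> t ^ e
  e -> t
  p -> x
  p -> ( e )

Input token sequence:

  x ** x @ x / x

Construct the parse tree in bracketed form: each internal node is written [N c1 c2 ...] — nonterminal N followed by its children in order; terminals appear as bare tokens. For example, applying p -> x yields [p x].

[e [t [t [f [p x]]] ** [f [f [p x]] @ [p x]]] / [e [t [f [p x]]]]]

e
t / e
t ** f / e
f ** f / e
p ** f / e
x ** f / e
x ** f @ p / e
x ** p @ p / e
x ** x @ p / e
x ** x @ x / e
x ** x @ x / t
x ** x @ x / f
x ** x @ x / p
x ** x @ x / x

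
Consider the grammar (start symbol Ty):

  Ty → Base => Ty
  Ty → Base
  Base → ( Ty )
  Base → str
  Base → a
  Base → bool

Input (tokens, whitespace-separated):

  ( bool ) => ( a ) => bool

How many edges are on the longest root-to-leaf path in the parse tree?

[Ty [Base ( [Ty [Base bool]] )] => [Ty [Base ( [Ty [Base a]] )] => [Ty [Base bool]]]]

5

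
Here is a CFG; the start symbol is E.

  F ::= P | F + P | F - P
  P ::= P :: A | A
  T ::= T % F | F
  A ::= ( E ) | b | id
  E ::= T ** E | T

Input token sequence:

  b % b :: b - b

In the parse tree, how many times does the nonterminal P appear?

4

[E [T [T [F [P [A b]]]] % [F [F [P [P [A b]] :: [A b]]] - [P [A b]]]]]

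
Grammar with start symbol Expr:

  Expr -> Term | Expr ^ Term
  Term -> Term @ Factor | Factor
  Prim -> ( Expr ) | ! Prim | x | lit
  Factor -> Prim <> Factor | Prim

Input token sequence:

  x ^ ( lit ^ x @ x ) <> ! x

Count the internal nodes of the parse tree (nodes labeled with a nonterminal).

[Expr [Expr [Term [Factor [Prim x]]]] ^ [Term [Factor [Prim ( [Expr [Expr [Term [Factor [Prim lit]]]] ^ [Term [Term [Factor [Prim x]]] @ [Factor [Prim x]]]] )] <> [Factor [Prim ! [Prim x]]]]]]

22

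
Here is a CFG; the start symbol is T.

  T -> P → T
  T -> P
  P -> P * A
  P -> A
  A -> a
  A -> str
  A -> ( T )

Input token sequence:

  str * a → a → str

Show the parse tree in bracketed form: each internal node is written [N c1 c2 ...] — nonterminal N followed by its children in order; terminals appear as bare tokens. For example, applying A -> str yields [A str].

[T [P [P [A str]] * [A a]] → [T [P [A a]] → [T [P [A str]]]]]

T
P → T
P * A → T
A * A → T
str * A → T
str * a → T
str * a → P → T
str * a → A → T
str * a → a → T
str * a → a → P
str * a → a → A
str * a → a → str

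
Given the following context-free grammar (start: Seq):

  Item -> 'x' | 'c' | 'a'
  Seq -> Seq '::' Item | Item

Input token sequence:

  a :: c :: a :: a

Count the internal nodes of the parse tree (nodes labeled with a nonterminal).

8

[Seq [Seq [Seq [Seq [Item a]] :: [Item c]] :: [Item a]] :: [Item a]]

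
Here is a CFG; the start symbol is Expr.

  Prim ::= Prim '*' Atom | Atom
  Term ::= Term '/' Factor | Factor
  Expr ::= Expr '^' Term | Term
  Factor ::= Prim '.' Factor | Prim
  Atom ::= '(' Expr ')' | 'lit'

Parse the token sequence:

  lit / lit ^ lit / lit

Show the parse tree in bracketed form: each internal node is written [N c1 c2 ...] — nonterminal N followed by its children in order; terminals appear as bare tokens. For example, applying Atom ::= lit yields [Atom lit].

Expr
Expr ^ Term
Term ^ Term
Term / Factor ^ Term
Factor / Factor ^ Term
Prim / Factor ^ Term
Atom / Factor ^ Term
lit / Factor ^ Term
lit / Prim ^ Term
lit / Atom ^ Term
lit / lit ^ Term
lit / lit ^ Term / Factor
lit / lit ^ Factor / Factor
lit / lit ^ Prim / Factor
lit / lit ^ Atom / Factor
lit / lit ^ lit / Factor
lit / lit ^ lit / Prim
lit / lit ^ lit / Atom
lit / lit ^ lit / lit

[Expr [Expr [Term [Term [Factor [Prim [Atom lit]]]] / [Factor [Prim [Atom lit]]]]] ^ [Term [Term [Factor [Prim [Atom lit]]]] / [Factor [Prim [Atom lit]]]]]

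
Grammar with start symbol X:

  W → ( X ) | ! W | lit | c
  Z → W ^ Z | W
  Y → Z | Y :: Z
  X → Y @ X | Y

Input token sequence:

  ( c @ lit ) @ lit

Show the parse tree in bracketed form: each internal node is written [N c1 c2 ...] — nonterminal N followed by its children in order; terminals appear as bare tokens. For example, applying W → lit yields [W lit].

[X [Y [Z [W ( [X [Y [Z [W c]]] @ [X [Y [Z [W lit]]]]] )]]] @ [X [Y [Z [W lit]]]]]

X
Y @ X
Z @ X
W @ X
( X ) @ X
( Y @ X ) @ X
( Z @ X ) @ X
( W @ X ) @ X
( c @ X ) @ X
( c @ Y ) @ X
( c @ Z ) @ X
( c @ W ) @ X
( c @ lit ) @ X
( c @ lit ) @ Y
( c @ lit ) @ Z
( c @ lit ) @ W
( c @ lit ) @ lit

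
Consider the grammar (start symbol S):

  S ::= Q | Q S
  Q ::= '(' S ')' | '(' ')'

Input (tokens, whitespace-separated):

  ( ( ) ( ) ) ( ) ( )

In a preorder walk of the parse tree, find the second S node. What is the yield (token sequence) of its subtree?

[S [Q ( [S [Q ( )] [S [Q ( )]]] )] [S [Q ( )] [S [Q ( )]]]]

( ) ( )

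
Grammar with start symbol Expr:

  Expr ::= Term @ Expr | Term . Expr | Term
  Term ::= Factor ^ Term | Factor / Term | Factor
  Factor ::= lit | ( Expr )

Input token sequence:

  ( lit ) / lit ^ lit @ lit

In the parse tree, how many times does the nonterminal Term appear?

[Expr [Term [Factor ( [Expr [Term [Factor lit]]] )] / [Term [Factor lit] ^ [Term [Factor lit]]]] @ [Expr [Term [Factor lit]]]]

5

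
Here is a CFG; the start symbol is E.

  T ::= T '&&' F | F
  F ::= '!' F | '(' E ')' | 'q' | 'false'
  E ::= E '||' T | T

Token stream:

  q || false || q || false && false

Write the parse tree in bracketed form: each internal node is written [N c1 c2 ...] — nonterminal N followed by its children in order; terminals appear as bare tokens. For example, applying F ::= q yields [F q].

[E [E [E [E [T [F q]]] || [T [F false]]] || [T [F q]]] || [T [T [F false]] && [F false]]]

E
E || T
E || T || T
E || T || T || T
T || T || T || T
F || T || T || T
q || T || T || T
q || F || T || T
q || false || T || T
q || false || F || T
q || false || q || T
q || false || q || T && F
q || false || q || F && F
q || false || q || false && F
q || false || q || false && false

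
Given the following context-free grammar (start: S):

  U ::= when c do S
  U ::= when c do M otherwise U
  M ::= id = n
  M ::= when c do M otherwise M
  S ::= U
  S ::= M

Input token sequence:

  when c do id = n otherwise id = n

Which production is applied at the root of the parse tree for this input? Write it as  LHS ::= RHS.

S ::= M

[S [M when c do [M id = n] otherwise [M id = n]]]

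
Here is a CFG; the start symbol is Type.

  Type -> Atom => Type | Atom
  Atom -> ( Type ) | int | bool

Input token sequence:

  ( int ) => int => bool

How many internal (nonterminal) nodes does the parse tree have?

[Type [Atom ( [Type [Atom int]] )] => [Type [Atom int] => [Type [Atom bool]]]]

8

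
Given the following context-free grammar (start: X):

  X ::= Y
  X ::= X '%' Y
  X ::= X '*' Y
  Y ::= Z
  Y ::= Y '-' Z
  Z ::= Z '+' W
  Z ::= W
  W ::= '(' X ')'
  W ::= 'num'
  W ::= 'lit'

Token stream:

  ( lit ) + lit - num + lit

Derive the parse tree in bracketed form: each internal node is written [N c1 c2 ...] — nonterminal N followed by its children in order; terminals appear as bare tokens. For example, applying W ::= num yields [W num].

[X [Y [Y [Z [Z [W ( [X [Y [Z [W lit]]]] )]] + [W lit]]] - [Z [Z [W num]] + [W lit]]]]

X
Y
Y - Z
Z - Z
Z + W - Z
W + W - Z
( X ) + W - Z
( Y ) + W - Z
( Z ) + W - Z
( W ) + W - Z
( lit ) + W - Z
( lit ) + lit - Z
( lit ) + lit - Z + W
( lit ) + lit - W + W
( lit ) + lit - num + W
( lit ) + lit - num + lit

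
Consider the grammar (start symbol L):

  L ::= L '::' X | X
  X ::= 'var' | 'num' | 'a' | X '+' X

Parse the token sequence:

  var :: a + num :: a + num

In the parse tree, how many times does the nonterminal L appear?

[L [L [L [X var]] :: [X [X a] + [X num]]] :: [X [X a] + [X num]]]

3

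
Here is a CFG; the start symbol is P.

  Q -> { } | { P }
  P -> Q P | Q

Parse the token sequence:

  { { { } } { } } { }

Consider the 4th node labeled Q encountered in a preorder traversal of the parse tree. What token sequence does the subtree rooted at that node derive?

{ }

[P [Q { [P [Q { [P [Q { }]] }] [P [Q { }]]] }] [P [Q { }]]]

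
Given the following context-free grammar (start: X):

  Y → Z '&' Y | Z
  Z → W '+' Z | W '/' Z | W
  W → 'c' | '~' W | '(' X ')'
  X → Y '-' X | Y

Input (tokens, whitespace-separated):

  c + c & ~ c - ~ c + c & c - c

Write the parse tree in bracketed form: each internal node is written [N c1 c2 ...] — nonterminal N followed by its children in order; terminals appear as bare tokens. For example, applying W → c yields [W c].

[X [Y [Z [W c] + [Z [W c]]] & [Y [Z [W ~ [W c]]]]] - [X [Y [Z [W ~ [W c]] + [Z [W c]]] & [Y [Z [W c]]]] - [X [Y [Z [W c]]]]]]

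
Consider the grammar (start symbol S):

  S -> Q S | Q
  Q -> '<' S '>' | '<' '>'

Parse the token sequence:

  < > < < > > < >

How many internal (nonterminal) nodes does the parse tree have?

8

[S [Q < >] [S [Q < [S [Q < >]] >] [S [Q < >]]]]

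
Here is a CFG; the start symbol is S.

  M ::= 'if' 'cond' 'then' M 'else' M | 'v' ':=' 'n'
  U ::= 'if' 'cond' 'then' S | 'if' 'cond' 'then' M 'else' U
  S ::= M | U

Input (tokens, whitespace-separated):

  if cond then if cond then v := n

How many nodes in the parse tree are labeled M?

1

[S [U if cond then [S [U if cond then [S [M v := n]]]]]]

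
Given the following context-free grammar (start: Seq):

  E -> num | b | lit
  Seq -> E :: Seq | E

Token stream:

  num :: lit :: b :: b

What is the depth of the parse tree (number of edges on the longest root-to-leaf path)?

5

[Seq [E num] :: [Seq [E lit] :: [Seq [E b] :: [Seq [E b]]]]]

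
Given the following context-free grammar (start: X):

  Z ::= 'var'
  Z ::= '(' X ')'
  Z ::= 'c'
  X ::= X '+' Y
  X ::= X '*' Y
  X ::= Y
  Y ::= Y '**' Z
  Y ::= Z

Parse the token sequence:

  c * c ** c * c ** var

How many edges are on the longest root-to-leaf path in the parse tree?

5

[X [X [X [Y [Z c]]] * [Y [Y [Z c]] ** [Z c]]] * [Y [Y [Z c]] ** [Z var]]]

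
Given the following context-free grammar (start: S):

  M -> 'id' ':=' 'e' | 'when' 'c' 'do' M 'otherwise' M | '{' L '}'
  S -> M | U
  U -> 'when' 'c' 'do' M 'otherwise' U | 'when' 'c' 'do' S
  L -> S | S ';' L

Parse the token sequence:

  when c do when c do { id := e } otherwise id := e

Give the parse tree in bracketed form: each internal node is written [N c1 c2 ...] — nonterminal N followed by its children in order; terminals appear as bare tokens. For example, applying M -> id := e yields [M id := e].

[S [U when c do [S [M when c do [M { [L [S [M id := e]]] }] otherwise [M id := e]]]]]

S
U
when c do S
when c do M
when c do when c do M otherwise M
when c do when c do { L } otherwise M
when c do when c do { S } otherwise M
when c do when c do { M } otherwise M
when c do when c do { id := e } otherwise M
when c do when c do { id := e } otherwise id := e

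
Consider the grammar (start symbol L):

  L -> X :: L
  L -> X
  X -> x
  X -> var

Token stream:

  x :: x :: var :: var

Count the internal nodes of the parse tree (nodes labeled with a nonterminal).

[L [X x] :: [L [X x] :: [L [X var] :: [L [X var]]]]]

8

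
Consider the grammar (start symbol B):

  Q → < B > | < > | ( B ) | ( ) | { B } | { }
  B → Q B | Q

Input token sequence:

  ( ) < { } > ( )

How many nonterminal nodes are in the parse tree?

8

[B [Q ( )] [B [Q < [B [Q { }]] >] [B [Q ( )]]]]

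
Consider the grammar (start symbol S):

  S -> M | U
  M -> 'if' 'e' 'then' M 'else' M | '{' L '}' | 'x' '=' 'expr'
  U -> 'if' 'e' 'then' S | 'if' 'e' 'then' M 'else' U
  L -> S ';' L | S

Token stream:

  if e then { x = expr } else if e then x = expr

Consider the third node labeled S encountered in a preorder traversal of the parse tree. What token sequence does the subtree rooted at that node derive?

[S [U if e then [M { [L [S [M x = expr]]] }] else [U if e then [S [M x = expr]]]]]

x = expr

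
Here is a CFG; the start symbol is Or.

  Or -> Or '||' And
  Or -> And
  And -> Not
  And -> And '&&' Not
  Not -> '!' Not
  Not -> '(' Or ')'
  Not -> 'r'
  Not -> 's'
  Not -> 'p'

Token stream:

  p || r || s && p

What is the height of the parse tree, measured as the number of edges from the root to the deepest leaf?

5

[Or [Or [Or [And [Not p]]] || [And [Not r]]] || [And [And [Not s]] && [Not p]]]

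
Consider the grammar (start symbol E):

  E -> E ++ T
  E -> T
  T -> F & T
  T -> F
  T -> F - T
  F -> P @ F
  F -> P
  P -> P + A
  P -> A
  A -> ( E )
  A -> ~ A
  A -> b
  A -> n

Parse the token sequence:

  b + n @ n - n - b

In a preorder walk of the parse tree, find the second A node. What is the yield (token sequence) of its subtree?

n

[E [T [F [P [P [A b]] + [A n]] @ [F [P [A n]]]] - [T [F [P [A n]]] - [T [F [P [A b]]]]]]]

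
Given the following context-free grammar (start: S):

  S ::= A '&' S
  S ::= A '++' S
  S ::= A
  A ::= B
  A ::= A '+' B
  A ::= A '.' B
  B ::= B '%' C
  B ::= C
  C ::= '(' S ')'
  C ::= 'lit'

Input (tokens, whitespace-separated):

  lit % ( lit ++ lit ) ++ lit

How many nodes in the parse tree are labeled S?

[S [A [B [B [C lit]] % [C ( [S [A [B [C lit]]] ++ [S [A [B [C lit]]]]] )]]] ++ [S [A [B [C lit]]]]]

4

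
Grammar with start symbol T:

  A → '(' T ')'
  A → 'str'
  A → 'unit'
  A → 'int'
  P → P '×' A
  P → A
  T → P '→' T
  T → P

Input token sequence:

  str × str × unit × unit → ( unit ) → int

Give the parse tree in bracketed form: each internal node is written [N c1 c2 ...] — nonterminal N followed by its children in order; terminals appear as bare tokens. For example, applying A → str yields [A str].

[T [P [P [P [P [A str]] × [A str]] × [A unit]] × [A unit]] → [T [P [A ( [T [P [A unit]]] )]] → [T [P [A int]]]]]

T
P → T
P × A → T
P × A × A → T
P × A × A × A → T
A × A × A × A → T
str × A × A × A → T
str × str × A × A → T
str × str × unit × A → T
str × str × unit × unit → T
str × str × unit × unit → P → T
str × str × unit × unit → A → T
str × str × unit × unit → ( T ) → T
str × str × unit × unit → ( P ) → T
str × str × unit × unit → ( A ) → T
str × str × unit × unit → ( unit ) → T
str × str × unit × unit → ( unit ) → P
str × str × unit × unit → ( unit ) → A
str × str × unit × unit → ( unit ) → int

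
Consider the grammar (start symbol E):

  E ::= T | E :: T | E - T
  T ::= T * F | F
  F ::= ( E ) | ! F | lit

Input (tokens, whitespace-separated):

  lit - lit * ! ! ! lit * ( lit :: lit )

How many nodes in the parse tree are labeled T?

[E [E [T [F lit]]] - [T [T [T [F lit]] * [F ! [F ! [F ! [F lit]]]]] * [F ( [E [E [T [F lit]]] :: [T [F lit]]] )]]]

6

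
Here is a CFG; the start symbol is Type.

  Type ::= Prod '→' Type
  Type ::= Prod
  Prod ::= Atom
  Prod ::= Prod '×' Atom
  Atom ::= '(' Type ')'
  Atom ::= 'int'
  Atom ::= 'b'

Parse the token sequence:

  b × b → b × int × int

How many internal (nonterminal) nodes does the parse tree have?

[Type [Prod [Prod [Atom b]] × [Atom b]] → [Type [Prod [Prod [Prod [Atom b]] × [Atom int]] × [Atom int]]]]

12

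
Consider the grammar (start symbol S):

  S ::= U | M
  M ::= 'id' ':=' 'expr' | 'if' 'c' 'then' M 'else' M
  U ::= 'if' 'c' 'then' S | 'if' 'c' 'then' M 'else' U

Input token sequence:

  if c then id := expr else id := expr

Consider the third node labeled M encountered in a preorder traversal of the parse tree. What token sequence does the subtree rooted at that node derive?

[S [M if c then [M id := expr] else [M id := expr]]]

id := expr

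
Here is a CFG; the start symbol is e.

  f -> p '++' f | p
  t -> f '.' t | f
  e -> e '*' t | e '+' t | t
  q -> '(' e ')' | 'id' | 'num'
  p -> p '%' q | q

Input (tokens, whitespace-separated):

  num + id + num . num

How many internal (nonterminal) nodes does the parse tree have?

19

[e [e [e [t [f [p [q num]]]]] + [t [f [p [q id]]]]] + [t [f [p [q num]]] . [t [f [p [q num]]]]]]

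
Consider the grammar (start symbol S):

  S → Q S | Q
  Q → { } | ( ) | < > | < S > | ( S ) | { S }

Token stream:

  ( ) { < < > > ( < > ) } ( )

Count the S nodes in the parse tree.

[S [Q ( )] [S [Q { [S [Q < [S [Q < >]] >] [S [Q ( [S [Q < >]] )]]] }] [S [Q ( )]]]]

7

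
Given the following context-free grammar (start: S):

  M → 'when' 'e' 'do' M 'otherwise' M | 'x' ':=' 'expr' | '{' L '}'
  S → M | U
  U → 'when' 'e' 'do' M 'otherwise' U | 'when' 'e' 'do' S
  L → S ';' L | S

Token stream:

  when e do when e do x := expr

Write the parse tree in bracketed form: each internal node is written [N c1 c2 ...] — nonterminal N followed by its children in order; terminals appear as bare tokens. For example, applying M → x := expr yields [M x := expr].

[S [U when e do [S [U when e do [S [M x := expr]]]]]]

S
U
when e do S
when e do U
when e do when e do S
when e do when e do M
when e do when e do x := expr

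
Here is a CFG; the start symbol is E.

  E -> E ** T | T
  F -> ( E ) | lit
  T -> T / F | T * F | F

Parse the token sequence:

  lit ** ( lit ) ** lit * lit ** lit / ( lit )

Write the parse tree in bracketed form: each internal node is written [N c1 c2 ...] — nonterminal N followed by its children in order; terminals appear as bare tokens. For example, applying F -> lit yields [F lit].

[E [E [E [E [T [F lit]]] ** [T [F ( [E [T [F lit]]] )]]] ** [T [T [F lit]] * [F lit]]] ** [T [T [F lit]] / [F ( [E [T [F lit]]] )]]]

E
E ** T
E ** T ** T
E ** T ** T ** T
T ** T ** T ** T
F ** T ** T ** T
lit ** T ** T ** T
lit ** F ** T ** T
lit ** ( E ) ** T ** T
lit ** ( T ) ** T ** T
lit ** ( F ) ** T ** T
lit ** ( lit ) ** T ** T
lit ** ( lit ) ** T * F ** T
lit ** ( lit ) ** F * F ** T
lit ** ( lit ) ** lit * F ** T
lit ** ( lit ) ** lit * lit ** T
lit ** ( lit ) ** lit * lit ** T / F
lit ** ( lit ) ** lit * lit ** F / F
lit ** ( lit ) ** lit * lit ** lit / F
lit ** ( lit ) ** lit * lit ** lit / ( E )
lit ** ( lit ) ** lit * lit ** lit / ( T )
lit ** ( lit ) ** lit * lit ** lit / ( F )
lit ** ( lit ) ** lit * lit ** lit / ( lit )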